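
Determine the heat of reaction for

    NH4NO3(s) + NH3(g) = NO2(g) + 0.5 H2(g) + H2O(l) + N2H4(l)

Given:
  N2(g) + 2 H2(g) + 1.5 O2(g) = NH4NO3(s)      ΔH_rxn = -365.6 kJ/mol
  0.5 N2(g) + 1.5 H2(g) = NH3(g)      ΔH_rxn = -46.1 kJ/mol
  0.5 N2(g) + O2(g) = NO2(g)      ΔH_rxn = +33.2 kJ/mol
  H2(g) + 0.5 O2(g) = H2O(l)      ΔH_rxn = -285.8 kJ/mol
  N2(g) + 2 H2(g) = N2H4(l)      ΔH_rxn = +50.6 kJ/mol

ΔH_rxn = 209.7 kJ/mol

equation 1 reversed (reverse to put NH4NO3(s) on the reactant side): +365.6 kJ/mol
equation 2 reversed (NH3(g) must end up as a reactant): +46.1 kJ/mol
equation 3 as written (NO2(g) already on the product side): +33.2 kJ/mol
equation 4 as written (H2O(l) already on the product side): -285.8 kJ/mol
equation 5 as written (N2H4(l) already on the product side): +50.6 kJ/mol
ΔH_rxn = (+365.6) + (+46.1) + (+33.2) + (-285.8) + (+50.6) = 209.7 kJ/mol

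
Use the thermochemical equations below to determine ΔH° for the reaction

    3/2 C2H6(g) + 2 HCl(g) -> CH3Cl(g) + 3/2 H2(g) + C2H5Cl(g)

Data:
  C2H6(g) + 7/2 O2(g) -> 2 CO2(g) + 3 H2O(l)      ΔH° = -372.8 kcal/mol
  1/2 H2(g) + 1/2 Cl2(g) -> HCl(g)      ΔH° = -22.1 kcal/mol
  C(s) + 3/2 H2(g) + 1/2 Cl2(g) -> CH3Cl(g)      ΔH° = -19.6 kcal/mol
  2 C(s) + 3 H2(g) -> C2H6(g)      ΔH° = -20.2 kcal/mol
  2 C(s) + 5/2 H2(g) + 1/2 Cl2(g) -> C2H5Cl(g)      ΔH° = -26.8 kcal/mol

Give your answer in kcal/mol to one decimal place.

equation 1: not needed.
equation 2 reversed and × 2: (-2)·(-22.1) = +44.2 kcal/mol
equation 3 as written: -19.6 kcal/mol
equation 4 reversed and × 3/2: (-3/2)·(-20.2) = +30.3 kcal/mol
equation 5 as written: -26.8 kcal/mol
Since enthalpy is a state function, ΔH° = (+44.2) + (-19.6) + (+30.3) + (-26.8) = 28.1 kcal/mol

ΔH° = 28.1 kcal/mol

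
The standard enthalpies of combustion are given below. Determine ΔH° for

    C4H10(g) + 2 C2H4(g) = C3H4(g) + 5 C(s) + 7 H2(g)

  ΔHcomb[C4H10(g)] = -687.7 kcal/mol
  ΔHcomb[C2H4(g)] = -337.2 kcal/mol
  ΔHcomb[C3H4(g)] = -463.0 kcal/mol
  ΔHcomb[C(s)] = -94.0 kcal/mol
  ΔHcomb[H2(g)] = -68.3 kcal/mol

Using ΔH = Σ nΔHc°(reactants) − Σ nΔHc°(products):
= [1·(-687.7) + 2·(-337.2)] − [1·(-463.0) + 5·(-94.0) + 7·(-68.3)]
= 49.0 kcal/mol

ΔH° = 49.0 kcal/mol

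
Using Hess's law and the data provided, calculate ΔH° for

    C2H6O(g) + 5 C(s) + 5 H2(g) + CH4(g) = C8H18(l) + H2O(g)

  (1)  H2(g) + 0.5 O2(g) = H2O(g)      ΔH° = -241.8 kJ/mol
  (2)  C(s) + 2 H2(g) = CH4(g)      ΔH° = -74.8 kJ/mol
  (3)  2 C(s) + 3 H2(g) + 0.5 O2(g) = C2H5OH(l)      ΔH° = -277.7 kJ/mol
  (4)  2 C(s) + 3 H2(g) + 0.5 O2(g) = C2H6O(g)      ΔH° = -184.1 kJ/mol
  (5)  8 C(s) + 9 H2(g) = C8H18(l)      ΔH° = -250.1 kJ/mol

ΔH° = -233.0 kJ/mol

(1) as written: -241.8 kJ/mol
(2) reversed: +74.8 kJ/mol
(3): not needed.
(4) reversed: +184.1 kJ/mol
(5) as written: -250.1 kJ/mol
Combining the equations, ΔH° = (1)·(-241.8) + (-1)·(-74.8) + (-1)·(-184.1) + (1)·(-250.1) = -233.0 kJ/mol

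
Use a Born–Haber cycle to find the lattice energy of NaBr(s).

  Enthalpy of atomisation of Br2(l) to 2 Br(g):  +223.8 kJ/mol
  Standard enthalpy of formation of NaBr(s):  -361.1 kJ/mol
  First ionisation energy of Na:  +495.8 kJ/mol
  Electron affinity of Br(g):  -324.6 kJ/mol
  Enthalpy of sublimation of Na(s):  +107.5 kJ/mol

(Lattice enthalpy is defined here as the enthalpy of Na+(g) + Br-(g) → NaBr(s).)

ΔHf° = 1·ΔHsub + 1·(ΣIE) + 1/2·D(Br2) + 1·EA + U
-361.1 = 1·(+107.5) + 1·(+495.8) + 1/2·(+223.8) + 1·(-324.6) + U
U = -361.1 − (+390.6) = -751.7 kJ/mol

U = -751.7 kJ/mol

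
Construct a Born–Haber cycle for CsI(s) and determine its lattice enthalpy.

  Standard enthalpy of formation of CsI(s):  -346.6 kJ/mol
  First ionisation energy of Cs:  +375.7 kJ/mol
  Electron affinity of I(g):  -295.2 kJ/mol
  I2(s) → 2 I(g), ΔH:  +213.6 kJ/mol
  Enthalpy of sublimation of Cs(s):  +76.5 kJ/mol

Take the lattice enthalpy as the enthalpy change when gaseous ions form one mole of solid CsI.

ΔHf° = 1·ΔHsub + 1·(ΣIE) + 1/2·D(I2) + 1·EA + U
-346.6 = 1·(+76.5) + 1·(+375.7) + 1/2·(+213.6) + 1·(-295.2) + U
U = -346.6 − (+263.8) = -610.4 kJ/mol

U = -610.4 kJ/mol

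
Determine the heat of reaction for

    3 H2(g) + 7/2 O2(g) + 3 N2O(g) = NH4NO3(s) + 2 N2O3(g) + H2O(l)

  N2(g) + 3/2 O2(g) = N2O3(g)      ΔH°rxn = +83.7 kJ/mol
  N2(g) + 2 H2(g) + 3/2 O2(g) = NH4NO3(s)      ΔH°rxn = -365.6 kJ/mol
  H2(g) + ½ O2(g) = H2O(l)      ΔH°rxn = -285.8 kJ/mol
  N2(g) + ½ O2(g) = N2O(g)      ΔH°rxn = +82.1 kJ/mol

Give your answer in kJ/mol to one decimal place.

ΔH°rxn = -730.3 kJ/mol

equation 1 × 2 (×2 to match 2 N2O3(g) in the target): (2)·(+83.7) = +167.4 kJ/mol
equation 2 as written (NH4NO3(s) already on the product side): -365.6 kJ/mol
equation 3 as written (H2O(l) already on the product side): -285.8 kJ/mol
equation 4 reversed and × 3 (N2O(g) must end up as a reactant; scale by 3 for the 3 N2O(g)): (-3)·(+82.1) = -246.3 kJ/mol
By Hess's law, ΔH°rxn = (+167.4) + (-365.6) + (-285.8) + (-246.3) = -730.3 kJ/mol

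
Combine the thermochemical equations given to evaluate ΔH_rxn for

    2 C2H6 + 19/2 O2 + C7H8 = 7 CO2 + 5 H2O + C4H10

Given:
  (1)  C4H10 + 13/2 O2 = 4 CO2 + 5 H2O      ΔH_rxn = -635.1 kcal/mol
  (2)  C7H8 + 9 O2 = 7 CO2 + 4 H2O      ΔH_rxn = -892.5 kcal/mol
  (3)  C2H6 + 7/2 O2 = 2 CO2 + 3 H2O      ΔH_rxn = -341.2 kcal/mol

ΔH_rxn = -939.8 kcal/mol

(1) reversed (reverse to put C4H10 on the product side): +635.1 kcal/mol
(2) as written (C7H8 already on the reactant side): -892.5 kcal/mol
(3) × 2 (scale by 2 for the 2 C2H6): (2)·(-341.2) = -682.4 kcal/mol
By Hess's law, ΔH_rxn = (+635.1) + (-892.5) + (-682.4) = -939.8 kcal/mol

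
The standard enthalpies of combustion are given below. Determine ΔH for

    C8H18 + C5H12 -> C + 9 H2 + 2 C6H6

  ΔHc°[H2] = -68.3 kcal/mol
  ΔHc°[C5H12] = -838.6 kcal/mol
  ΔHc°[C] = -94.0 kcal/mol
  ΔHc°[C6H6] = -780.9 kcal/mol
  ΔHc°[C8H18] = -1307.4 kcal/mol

Using ΔH = Σ nΔHc°(reactants) − Σ nΔHc°(products):
= [1·(-1307.4) + 1·(-838.6)] − [1·(-94.0) + 9·(-68.3) + 2·(-780.9)]
= 124.5 kcal/mol

ΔH = 124.5 kcal/mol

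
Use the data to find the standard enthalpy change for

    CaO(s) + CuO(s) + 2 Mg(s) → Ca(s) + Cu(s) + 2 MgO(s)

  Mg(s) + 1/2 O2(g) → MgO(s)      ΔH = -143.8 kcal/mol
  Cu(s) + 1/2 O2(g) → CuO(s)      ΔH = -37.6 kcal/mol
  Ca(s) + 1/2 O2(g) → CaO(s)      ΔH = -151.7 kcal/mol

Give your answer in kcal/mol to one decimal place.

equation 1 × 2: (2)·(-143.8) = -287.6 kcal/mol
equation 2 reversed: +37.6 kcal/mol
equation 3 reversed: +151.7 kcal/mol
By Hess's law, ΔH = (-287.6) + (+37.6) + (+151.7) = -98.3 kcal/mol

ΔH = -98.3 kcal/mol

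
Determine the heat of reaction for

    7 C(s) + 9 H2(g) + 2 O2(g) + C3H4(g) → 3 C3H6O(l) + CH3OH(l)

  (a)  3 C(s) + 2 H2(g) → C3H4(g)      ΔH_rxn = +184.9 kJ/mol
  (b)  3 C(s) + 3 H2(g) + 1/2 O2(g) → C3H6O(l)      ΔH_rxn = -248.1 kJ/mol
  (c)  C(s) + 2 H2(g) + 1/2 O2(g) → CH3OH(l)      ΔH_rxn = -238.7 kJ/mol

(a) reversed: -184.9 kJ/mol
(b) × 3: (3)·(-248.1) = -744.3 kJ/mol
(c) as written: -238.7 kJ/mol
Since enthalpy is a state function, ΔH_rxn = (-184.9) + (-744.3) + (-238.7) = -1167.9 kJ/mol

ΔH_rxn = -1167.9 kJ/mol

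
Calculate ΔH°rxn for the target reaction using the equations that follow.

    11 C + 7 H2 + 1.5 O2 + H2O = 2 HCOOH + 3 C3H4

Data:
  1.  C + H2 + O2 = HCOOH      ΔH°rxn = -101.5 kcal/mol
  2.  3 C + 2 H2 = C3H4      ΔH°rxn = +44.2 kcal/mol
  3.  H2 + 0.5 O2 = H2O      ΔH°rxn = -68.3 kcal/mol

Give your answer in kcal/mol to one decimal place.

ΔH°rxn = -2.1 kcal/mol

eq. 1 × 2 (scale by 2 for the 2 HCOOH): (2)·(-101.5) = -203.0 kcal/mol
eq. 2 × 3 (×3 to match 3 C3H4 in the target): (3)·(+44.2) = +132.6 kcal/mol
eq. 3 reversed (H2O must end up as a reactant): +68.3 kcal/mol
ΔH°rxn = (2)·(-101.5) + (3)·(+44.2) + (-1)·(-68.3) = -2.1 kcal/mol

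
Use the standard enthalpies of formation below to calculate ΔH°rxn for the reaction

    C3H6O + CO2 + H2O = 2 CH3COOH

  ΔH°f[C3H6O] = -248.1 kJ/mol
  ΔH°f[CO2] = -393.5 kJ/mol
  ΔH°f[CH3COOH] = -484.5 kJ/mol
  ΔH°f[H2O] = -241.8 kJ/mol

ΔH°rxn = -85.6 kJ/mol

ΔH°rxn = Σ nΔHf°(products) − Σ nΔHf°(reactants).
Products: 2·(-484.5) = -969.0
Reactants: 1·(-248.1) + 1·(-393.5) + 1·(-241.8) = -883.4
ΔH°rxn = (-969.0) − (-883.4) = -85.6 kJ/mol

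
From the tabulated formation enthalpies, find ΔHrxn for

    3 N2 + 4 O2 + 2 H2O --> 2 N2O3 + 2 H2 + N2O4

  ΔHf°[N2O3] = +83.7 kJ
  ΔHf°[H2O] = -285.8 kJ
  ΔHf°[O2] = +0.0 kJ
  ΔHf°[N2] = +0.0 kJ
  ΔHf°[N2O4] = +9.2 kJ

Products: 2·(+83.7) + 2·(+0.0) + 1·(+9.2) = +176.6
Reactants: 3·(+0.0) + 4·(+0.0) + 2·(-285.8) = -571.6
ΔHrxn = (+176.6) − (-571.6) = 748.2 kJ

ΔHrxn = 748.2 kJ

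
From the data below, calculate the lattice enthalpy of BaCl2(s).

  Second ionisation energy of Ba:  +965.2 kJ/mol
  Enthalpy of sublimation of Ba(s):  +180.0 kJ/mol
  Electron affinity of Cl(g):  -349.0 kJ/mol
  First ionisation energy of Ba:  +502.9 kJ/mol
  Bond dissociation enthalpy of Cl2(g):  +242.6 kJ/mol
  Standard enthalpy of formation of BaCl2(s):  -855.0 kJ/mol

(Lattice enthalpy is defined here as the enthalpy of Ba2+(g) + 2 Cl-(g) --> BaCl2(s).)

U = -2047.7 kJ/mol

ΔHf° = 1·ΔHsub + 1·(ΣIE) + 1·D(Cl2) + 2·EA + U
-855.0 = 1·(+180.0) + 1·(+1468.1) + 1·(+242.6) + 2·(-349.0) + U
U = -855.0 − (+1192.7) = -2047.7 kJ/mol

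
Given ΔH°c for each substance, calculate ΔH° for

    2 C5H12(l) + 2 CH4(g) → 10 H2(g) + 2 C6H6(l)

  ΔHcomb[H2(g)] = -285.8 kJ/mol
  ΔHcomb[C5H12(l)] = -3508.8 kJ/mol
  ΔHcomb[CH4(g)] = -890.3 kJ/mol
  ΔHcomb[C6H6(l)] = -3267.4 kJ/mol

Using ΔH = Σ nΔHc°(reactants) − Σ nΔHc°(products):
= [2·(-3508.8) + 2·(-890.3)] − [10·(-285.8) + 2·(-3267.4)]
= 594.6 kJ/mol

ΔH° = 594.6 kJ/mol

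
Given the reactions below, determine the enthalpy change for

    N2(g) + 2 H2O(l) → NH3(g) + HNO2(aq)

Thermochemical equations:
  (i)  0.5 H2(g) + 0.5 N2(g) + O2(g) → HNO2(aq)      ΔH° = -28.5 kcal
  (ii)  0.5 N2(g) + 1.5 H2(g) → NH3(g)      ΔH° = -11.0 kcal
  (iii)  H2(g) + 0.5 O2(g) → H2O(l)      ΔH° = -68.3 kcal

(i) as written (HNO2(aq) already on the product side): -28.5 kcal
(ii) as written (NH3(g) already on the product side): -11.0 kcal
(iii) reversed and × 2 (reverse to put H2O(l) on the reactant side; scale by 2 for the 2 H2O(l)): (-2)·(-68.3) = +136.6 kcal
Since enthalpy is a state function, ΔH° = (-28.5) + (-11.0) + (+136.6) = 97.1 kcal

ΔH° = 97.1 kcal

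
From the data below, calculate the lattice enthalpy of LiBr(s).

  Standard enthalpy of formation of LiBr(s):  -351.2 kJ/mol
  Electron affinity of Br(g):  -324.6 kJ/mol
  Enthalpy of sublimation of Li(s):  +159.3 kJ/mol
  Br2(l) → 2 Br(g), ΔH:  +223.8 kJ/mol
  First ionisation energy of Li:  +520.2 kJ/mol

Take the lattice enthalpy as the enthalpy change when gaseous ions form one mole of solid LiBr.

ΔHf° = 1·ΔHsub + 1·(ΣIE) + 1/2·D(Br2) + 1·EA + U
-351.2 = 1·(+159.3) + 1·(+520.2) + 1/2·(+223.8) + 1·(-324.6) + U
U = -351.2 − (+466.8) = -818.0 kJ/mol

U = -818.0 kJ/mol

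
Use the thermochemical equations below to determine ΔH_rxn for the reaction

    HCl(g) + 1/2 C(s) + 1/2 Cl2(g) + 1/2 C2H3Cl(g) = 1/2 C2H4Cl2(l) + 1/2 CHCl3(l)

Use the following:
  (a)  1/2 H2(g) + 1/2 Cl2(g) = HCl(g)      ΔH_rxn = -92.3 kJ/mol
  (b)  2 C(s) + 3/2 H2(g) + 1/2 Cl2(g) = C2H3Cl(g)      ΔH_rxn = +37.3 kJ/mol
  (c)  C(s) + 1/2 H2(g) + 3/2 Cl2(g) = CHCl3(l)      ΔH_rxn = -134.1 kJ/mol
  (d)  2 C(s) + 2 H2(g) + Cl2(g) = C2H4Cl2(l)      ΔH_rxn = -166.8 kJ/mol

ΔH_rxn = -76.8 kJ/mol

(a) reversed (HCl(g) must end up as a reactant): +92.3 kJ/mol
(b) reversed and × 1/2 (reverse to put C2H3Cl(g) on the reactant side; scale by 1/2 for the 1/2 C2H3Cl(g)): (-1/2)·(+37.3) = -18.65 kJ/mol
(c) × 1/2 (scale by 1/2 for the 1/2 CHCl3(l)): (1/2)·(-134.1) = -67.05 kJ/mol
(d) × 1/2 (scale by 1/2 for the 1/2 C2H4Cl2(l)): (1/2)·(-166.8) = -83.4 kJ/mol
ΔH_rxn = (-1)·(-92.3) + (-1/2)·(+37.3) + (1/2)·(-134.1) + (1/2)·(-166.8) = -76.8 kJ/mol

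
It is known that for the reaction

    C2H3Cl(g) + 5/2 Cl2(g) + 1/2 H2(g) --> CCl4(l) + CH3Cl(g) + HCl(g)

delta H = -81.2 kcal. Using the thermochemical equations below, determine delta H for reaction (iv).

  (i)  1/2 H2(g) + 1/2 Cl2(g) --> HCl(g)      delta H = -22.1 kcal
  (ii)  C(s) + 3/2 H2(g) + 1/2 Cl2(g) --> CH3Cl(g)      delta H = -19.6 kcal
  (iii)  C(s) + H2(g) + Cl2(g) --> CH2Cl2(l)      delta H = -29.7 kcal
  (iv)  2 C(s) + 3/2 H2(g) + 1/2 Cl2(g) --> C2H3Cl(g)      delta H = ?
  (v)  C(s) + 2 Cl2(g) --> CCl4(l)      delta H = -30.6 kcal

delta H = 8.9 kcal

(i) as written (HCl(g) already on the product side): -22.1 kcal
(ii) as written (CH3Cl(g) already on the product side): -19.6 kcal
(iii): not needed (CH2Cl2(l) appears nowhere else).
(iv) reversed (reverse to put C2H3Cl(g) on the reactant side): contributes −x
(v) as written (CCl4(l) already on the product side): -30.6 kcal
-81.2 = (-22.1) + (-19.6) + (-30.6) − x
x = (-81.2 − (-72.3)) / (-1) = 8.9 kcal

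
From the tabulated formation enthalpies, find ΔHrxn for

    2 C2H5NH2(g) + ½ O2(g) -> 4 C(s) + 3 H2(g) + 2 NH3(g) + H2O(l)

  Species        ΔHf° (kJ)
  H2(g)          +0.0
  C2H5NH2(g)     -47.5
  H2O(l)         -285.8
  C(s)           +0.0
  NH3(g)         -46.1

ΔH°rxn = Σ nΔHf°(products) − Σ nΔHf°(reactants).
Products: 4·(+0.0) + 3·(+0.0) + 2·(-46.1) + 1·(-285.8) = -378.0
Reactants: 2·(-47.5) + 1/2·(+0.0) = -95.0
ΔHrxn = (-378.0) − (-95.0) = -283.0 kJ

ΔHrxn = -283.0 kJ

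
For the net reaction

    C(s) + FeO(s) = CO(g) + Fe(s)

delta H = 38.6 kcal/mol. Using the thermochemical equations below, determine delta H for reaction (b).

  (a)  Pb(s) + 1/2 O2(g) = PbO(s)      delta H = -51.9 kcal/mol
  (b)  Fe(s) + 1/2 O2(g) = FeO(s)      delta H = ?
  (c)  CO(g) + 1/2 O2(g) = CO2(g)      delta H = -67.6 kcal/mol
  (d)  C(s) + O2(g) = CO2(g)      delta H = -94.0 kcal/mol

(a): not needed.
(b) reversed: contributes −x
(c) reversed: +67.6 kcal/mol
(d) as written: -94.0 kcal/mol
+38.6 = (+67.6) + (-94.0) − x
x = (+38.6 − (-26.4)) / (-1) = -65.0 kcal/mol

delta H = -65.0 kcal/mol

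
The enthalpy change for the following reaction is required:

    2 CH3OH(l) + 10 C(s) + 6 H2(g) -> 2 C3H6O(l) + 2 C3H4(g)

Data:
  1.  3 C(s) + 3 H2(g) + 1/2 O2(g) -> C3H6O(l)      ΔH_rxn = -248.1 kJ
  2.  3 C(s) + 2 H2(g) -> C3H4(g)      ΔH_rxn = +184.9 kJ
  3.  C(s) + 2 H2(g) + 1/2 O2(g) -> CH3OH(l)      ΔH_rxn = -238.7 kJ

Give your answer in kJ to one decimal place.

eq. 1 × 2: (2)·(-248.1) = -496.2 kJ
eq. 2 × 2: (2)·(+184.9) = +369.8 kJ
eq. 3 reversed and × 2: (-2)·(-238.7) = +477.4 kJ
Summing the manipulated equations, ΔH_rxn = (2)·(-248.1) + (2)·(+184.9) + (-2)·(-238.7) = 351.0 kJ

ΔH_rxn = 351.0 kJ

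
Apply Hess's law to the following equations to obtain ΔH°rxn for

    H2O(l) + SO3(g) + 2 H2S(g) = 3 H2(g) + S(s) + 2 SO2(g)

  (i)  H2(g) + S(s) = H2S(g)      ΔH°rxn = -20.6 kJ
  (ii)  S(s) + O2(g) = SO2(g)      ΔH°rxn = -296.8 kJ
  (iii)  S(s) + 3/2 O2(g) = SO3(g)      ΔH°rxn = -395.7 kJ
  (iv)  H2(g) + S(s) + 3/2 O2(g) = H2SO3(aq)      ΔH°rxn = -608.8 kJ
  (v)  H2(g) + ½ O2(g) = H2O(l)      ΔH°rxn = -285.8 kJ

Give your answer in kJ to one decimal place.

(i) reversed and × 2: (-2)·(-20.6) = +41.2 kJ
(ii) × 2: (2)·(-296.8) = -593.6 kJ
(iii) reversed: +395.7 kJ
(iv): not needed.
(v) reversed: +285.8 kJ
By Hess's law, ΔH°rxn = (-2)·(-20.6) + (2)·(-296.8) + (-1)·(-395.7) + (-1)·(-285.8) = 129.1 kJ

ΔH°rxn = 129.1 kJ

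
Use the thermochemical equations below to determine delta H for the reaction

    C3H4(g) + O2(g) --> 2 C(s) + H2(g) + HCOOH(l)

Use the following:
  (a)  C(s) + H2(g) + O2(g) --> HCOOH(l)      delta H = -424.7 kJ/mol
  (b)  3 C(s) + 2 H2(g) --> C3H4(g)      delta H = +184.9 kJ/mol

(a) as written: -424.7 kJ/mol
(b) reversed: -184.9 kJ/mol
delta H = (1)·(-424.7) + (-1)·(+184.9) = -609.6 kJ/mol

delta H = -609.6 kJ/mol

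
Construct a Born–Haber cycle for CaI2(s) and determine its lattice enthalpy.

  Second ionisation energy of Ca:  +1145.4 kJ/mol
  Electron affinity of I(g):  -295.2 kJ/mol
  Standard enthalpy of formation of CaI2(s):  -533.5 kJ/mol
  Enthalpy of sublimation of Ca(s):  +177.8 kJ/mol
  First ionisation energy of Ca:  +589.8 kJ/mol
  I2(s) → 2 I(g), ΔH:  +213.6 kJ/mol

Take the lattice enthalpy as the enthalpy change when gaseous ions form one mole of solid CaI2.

U = -2069.7 kJ/mol

ΔHf° = 1·ΔHsub + 1·(ΣIE) + 1·D(I2) + 2·EA + U
-533.5 = 1·(+177.8) + 1·(+1735.2) + 1·(+213.6) + 2·(-295.2) + U
U = -533.5 − (+1536.2) = -2069.7 kJ/mol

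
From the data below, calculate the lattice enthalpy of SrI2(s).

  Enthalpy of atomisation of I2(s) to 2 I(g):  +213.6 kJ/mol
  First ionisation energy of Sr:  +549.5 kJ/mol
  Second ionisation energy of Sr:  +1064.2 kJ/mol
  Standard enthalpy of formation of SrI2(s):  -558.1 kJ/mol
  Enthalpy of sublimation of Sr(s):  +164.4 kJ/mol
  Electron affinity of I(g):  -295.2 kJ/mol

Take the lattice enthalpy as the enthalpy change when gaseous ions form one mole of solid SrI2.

ΔHf° = 1·ΔHsub + 1·(ΣIE) + 1·D(I2) + 2·EA + U
-558.1 = 1·(+164.4) + 1·(+1613.7) + 1·(+213.6) + 2·(-295.2) + U
U = -558.1 − (+1401.3) = -1959.4 kJ/mol

U = -1959.4 kJ/mol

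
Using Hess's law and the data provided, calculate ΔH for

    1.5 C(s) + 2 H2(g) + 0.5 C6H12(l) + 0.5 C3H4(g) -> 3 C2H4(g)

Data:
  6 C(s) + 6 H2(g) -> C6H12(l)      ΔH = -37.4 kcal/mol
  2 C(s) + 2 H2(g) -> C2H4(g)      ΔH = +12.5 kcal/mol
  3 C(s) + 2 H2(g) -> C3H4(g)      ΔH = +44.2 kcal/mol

equation 1 reversed and × 1/2: (-1/2)·(-37.4) = +18.7 kcal/mol
equation 2 × 3: (3)·(+12.5) = +37.5 kcal/mol
equation 3 reversed and × 1/2: (-1/2)·(+44.2) = -22.1 kcal/mol
ΔH = (+18.7) + (+37.5) + (-22.1) = 34.1 kcal/mol

ΔH = 34.1 kcal/mol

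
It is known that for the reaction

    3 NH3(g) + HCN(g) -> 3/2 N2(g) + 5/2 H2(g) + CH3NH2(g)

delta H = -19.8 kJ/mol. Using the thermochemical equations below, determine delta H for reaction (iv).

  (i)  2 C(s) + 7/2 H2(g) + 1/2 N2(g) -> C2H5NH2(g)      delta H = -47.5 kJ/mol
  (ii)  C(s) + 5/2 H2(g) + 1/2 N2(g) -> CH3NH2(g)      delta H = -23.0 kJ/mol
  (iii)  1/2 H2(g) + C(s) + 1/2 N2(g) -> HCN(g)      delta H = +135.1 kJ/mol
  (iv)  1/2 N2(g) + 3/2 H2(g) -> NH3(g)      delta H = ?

delta H = -46.1 kJ/mol

(i): not needed.
(ii) as written: -23.0 kJ/mol
(iii) reversed: -135.1 kJ/mol
(iv) reversed and × 3: contributes −3·x
-19.8 = (-23.0) + (-135.1) − 3·x
x = (-19.8 − (-158.1)) / (-3) = -46.1 kJ/mol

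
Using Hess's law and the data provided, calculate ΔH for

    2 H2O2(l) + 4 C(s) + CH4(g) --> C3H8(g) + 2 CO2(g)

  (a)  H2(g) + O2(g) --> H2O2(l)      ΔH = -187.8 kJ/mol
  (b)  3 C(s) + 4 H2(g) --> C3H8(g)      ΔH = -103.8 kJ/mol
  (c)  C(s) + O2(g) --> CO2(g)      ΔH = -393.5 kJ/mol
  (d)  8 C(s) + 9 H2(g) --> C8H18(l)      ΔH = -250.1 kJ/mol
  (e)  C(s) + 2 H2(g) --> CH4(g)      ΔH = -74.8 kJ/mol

(a) reversed and × 2: (-2)·(-187.8) = +375.6 kJ/mol
(b) as written: -103.8 kJ/mol
(c) × 2: (2)·(-393.5) = -787.0 kJ/mol
(d): not needed.
(e) reversed: +74.8 kJ/mol
By Hess's law, ΔH = (-2)·(-187.8) + (1)·(-103.8) + (2)·(-393.5) + (-1)·(-74.8) = -440.4 kJ/mol

ΔH = -440.4 kJ/mol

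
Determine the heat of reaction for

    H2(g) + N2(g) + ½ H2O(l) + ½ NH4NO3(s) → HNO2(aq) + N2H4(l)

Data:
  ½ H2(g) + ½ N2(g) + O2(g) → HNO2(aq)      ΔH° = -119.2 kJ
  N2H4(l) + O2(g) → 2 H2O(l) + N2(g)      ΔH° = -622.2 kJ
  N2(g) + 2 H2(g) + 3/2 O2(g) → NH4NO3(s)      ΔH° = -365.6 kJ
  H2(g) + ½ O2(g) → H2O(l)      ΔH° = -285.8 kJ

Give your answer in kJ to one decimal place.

equation 1 as written: -119.2 kJ
equation 2 reversed: +622.2 kJ
equation 3 reversed and × 1/2: (-1/2)·(-365.6) = +182.8 kJ
equation 4 × 3/2: (3/2)·(-285.8) = -428.7 kJ
By Hess's law, ΔH° = (1)·(-119.2) + (-1)·(-622.2) + (-1/2)·(-365.6) + (3/2)·(-285.8) = 257.1 kJ

ΔH° = 257.1 kJ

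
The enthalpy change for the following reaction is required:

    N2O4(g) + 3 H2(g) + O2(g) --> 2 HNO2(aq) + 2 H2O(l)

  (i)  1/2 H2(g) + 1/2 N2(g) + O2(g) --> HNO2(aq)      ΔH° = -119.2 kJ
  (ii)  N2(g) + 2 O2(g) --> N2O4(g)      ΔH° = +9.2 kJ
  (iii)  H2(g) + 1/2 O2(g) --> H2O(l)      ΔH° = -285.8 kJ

(i) × 2 (scale by 2 for the 2 HNO2(aq)): (2)·(-119.2) = -238.4 kJ
(ii) reversed (N2O4(g) must end up as a reactant): -9.2 kJ
(iii) × 2 (scale by 2 for the 2 H2O(l)): (2)·(-285.8) = -571.6 kJ
Combining the equations, ΔH° = (-238.4) + (-9.2) + (-571.6) = -819.2 kJ

ΔH° = -819.2 kJ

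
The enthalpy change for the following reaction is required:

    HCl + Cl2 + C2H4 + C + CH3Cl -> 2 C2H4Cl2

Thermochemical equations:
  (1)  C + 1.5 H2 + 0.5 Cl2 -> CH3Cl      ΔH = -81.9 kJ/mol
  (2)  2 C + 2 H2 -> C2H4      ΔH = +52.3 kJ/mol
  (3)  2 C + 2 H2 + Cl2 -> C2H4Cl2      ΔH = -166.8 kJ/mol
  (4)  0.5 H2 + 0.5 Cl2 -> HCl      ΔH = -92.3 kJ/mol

ΔH = -211.7 kJ/mol

(1) reversed: +81.9 kJ/mol
(2) reversed: -52.3 kJ/mol
(3) × 2: (2)·(-166.8) = -333.6 kJ/mol
(4) reversed: +92.3 kJ/mol
By Hess's law, ΔH = (+81.9) + (-52.3) + (-333.6) + (+92.3) = -211.7 kJ/mol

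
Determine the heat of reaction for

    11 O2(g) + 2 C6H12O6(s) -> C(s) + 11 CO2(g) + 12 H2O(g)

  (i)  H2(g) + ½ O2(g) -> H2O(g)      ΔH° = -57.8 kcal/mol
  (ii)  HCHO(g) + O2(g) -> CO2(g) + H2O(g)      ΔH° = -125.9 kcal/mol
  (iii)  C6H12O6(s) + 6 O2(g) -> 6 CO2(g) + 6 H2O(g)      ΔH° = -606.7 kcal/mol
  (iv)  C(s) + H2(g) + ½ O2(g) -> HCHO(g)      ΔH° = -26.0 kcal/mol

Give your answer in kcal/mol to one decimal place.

(i) as written: -57.8 kcal/mol
(ii) reversed: +125.9 kcal/mol
(iii) × 2: (2)·(-606.7) = -1213.4 kcal/mol
(iv) reversed: +26.0 kcal/mol
Combining the equations, ΔH° = (1)·(-57.8) + (-1)·(-125.9) + (2)·(-606.7) + (-1)·(-26.0) = -1119.3 kcal/mol

ΔH° = -1119.3 kcal/mol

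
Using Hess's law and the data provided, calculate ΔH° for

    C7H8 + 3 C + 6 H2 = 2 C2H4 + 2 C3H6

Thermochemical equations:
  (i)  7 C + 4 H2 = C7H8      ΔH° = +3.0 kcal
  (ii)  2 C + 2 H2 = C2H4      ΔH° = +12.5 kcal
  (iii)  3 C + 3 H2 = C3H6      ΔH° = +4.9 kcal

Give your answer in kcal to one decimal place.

(i) reversed (reverse to put C7H8 on the reactant side): -3.0 kcal
(ii) × 2 (scale by 2 for the 2 C2H4): (2)·(+12.5) = +25.0 kcal
(iii) × 2 (×2 to match 2 C3H6 in the target): (2)·(+4.9) = +9.8 kcal
Summing the manipulated equations, ΔH° = (-3.0) + (+25.0) + (+9.8) = 31.8 kcal

ΔH° = 31.8 kcal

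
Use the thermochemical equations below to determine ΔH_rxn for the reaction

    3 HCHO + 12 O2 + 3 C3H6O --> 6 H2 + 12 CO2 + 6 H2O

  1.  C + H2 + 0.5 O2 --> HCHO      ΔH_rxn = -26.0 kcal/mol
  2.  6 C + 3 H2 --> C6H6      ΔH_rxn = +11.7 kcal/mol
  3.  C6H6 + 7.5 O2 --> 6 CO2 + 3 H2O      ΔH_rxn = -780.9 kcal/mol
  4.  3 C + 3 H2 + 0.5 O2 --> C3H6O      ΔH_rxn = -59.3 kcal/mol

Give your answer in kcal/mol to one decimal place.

ΔH_rxn = -1282.5 kcal/mol

eq. 1 reversed and × 3 (HCHO must end up as a reactant; scale by 3 for the 3 HCHO): (-3)·(-26.0) = +78.0 kcal/mol
eq. 2 × 2: (2)·(+11.7) = +23.4 kcal/mol
eq. 3 × 2 (scale by 2 for the 12 CO2): (2)·(-780.9) = -1561.8 kcal/mol
eq. 4 reversed and × 3 (C3H6O must end up as a reactant; ×3 to match 3 C3H6O in the target): (-3)·(-59.3) = +177.9 kcal/mol
Since enthalpy is a state function, ΔH_rxn = (+78.0) + (+23.4) + (-1561.8) + (+177.9) = -1282.5 kcal/mol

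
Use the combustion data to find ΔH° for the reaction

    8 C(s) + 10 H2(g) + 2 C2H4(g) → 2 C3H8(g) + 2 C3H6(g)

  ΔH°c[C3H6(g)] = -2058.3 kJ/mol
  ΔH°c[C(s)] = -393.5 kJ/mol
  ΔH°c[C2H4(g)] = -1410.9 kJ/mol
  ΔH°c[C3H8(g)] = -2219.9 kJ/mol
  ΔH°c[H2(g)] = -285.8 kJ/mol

ΔH° = -271.4 kJ/mol

With combustion enthalpies, reactants minus products:
= [8·(-393.5) + 10·(-285.8) + 2·(-1410.9)] − [2·(-2219.9) + 2·(-2058.3)]
= -271.4 kJ/mol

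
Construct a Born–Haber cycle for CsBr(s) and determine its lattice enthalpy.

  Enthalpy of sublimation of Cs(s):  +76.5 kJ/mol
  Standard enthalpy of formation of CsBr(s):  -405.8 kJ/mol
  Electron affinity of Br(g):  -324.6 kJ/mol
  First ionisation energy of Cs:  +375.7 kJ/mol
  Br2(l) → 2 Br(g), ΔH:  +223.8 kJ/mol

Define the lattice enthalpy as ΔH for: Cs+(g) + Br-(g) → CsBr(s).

ΔHf° = 1·ΔHsub + 1·(ΣIE) + 1/2·D(Br2) + 1·EA + U
-405.8 = 1·(+76.5) + 1·(+375.7) + 1/2·(+223.8) + 1·(-324.6) + U
U = -405.8 − (+239.5) = -645.3 kJ/mol

U = -645.3 kJ/mol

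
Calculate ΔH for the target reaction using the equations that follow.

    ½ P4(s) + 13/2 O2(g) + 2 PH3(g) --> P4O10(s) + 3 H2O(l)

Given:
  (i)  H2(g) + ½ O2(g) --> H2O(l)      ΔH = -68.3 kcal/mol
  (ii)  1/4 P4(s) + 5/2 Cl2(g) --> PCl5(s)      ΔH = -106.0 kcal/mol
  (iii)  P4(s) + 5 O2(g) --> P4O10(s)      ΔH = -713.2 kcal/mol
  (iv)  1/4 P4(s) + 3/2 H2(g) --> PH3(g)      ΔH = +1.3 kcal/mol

ΔH = -920.7 kcal/mol

(i) × 3 (scale by 3 for the 3 H2O(l)): (3)·(-68.3) = -204.9 kcal/mol
(ii): not needed (PCl5(s) appears nowhere else).
(iii) as written (P4O10(s) already on the product side): -713.2 kcal/mol
(iv) reversed and × 2 (PH3(g) must end up as a reactant; scale by 2 for the 2 PH3(g)): (-2)·(+1.3) = -2.6 kcal/mol
Since enthalpy is a state function, ΔH = (-204.9) + (-713.2) + (-2.6) = -920.7 kcal/mol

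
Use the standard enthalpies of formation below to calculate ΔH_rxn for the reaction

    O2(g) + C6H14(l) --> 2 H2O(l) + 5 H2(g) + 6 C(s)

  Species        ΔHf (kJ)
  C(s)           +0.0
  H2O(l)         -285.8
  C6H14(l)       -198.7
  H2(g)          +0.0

ΔH_rxn = -372.9 kJ

ΔH°rxn = Σ nΔHf°(products) − Σ nΔHf°(reactants).
Products: 2·(-285.8) + 5·(+0.0) + 6·(+0.0) = -571.6
Reactants: 1·(+0.0) + 1·(-198.7) = -198.7
ΔH_rxn = (-571.6) − (-198.7) = -372.9 kJ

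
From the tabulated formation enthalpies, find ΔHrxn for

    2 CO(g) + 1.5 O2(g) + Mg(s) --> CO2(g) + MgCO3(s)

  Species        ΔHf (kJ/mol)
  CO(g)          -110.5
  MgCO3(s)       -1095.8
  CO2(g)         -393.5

ΔH°rxn = Σ nΔHf°(products) − Σ nΔHf°(reactants).
Products: 1·(-393.5) + 1·(-1095.8) = -1489.3
Reactants: 2·(-110.5) + 3/2·(+0.0) + 1·(+0.0) = -221.0
ΔHrxn = (-1489.3) − (-221.0) = -1268.3 kJ/mol

ΔHrxn = -1268.3 kJ/mol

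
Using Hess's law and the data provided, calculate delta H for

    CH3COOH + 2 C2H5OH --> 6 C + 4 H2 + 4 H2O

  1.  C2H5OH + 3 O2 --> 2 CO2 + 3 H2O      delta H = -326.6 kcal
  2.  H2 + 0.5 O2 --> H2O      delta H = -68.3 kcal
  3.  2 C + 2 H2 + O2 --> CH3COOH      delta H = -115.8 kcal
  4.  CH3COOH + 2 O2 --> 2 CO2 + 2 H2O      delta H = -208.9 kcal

eq. 1 × 2: (2)·(-326.6) = -653.2 kcal
eq. 2 × 2: (2)·(-68.3) = -136.6 kcal
eq. 3 reversed and × 3: (-3)·(-115.8) = +347.4 kcal
eq. 4 reversed and × 2: (-2)·(-208.9) = +417.8 kcal
Combining the equations, delta H = (-653.2) + (-136.6) + (+347.4) + (+417.8) = -24.6 kcal

delta H = -24.6 kcal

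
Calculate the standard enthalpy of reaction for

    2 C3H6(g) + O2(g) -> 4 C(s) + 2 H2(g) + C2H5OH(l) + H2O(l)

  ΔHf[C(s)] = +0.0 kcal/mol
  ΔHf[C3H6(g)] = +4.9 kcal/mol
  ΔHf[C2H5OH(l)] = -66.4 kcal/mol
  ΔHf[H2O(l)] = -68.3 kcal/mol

Products: 4·(+0.0) + 2·(+0.0) + 1·(-66.4) + 1·(-68.3) = -134.7
Reactants: 2·(+4.9) + 1·(+0.0) = +9.8
ΔH° = (-134.7) − (+9.8) = -144.5 kcal/mol

ΔH° = -144.5 kcal/mol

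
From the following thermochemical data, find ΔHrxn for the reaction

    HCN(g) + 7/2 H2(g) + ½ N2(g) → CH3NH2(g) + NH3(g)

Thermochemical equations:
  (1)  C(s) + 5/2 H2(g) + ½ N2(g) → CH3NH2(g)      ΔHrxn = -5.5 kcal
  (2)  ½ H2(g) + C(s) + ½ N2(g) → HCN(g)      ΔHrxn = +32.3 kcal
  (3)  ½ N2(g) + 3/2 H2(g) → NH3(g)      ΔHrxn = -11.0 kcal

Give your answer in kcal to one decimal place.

ΔHrxn = -48.8 kcal

(1) as written: -5.5 kcal
(2) reversed: -32.3 kcal
(3) as written: -11.0 kcal
Since enthalpy is a state function, ΔHrxn = (-5.5) + (-32.3) + (-11.0) = -48.8 kcal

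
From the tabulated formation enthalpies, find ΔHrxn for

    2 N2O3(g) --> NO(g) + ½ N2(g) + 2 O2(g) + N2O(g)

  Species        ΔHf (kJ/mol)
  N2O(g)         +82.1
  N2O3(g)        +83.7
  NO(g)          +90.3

ΔHrxn = 5.0 kJ/mol

ΔH°rxn = Σ nΔHf°(products) − Σ nΔHf°(reactants).
Products: 1·(+90.3) + 1/2·(+0.0) + 2·(+0.0) + 1·(+82.1) = +172.4
Reactants: 2·(+83.7) = +167.4
ΔHrxn = (+172.4) − (+167.4) = 5.0 kJ/mol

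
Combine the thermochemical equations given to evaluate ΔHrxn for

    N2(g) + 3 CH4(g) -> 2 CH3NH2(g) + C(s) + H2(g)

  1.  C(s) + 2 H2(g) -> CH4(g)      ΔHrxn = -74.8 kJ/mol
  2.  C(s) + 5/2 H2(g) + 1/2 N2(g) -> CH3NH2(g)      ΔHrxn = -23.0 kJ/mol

eq. 1 reversed and × 3 (CH4(g) must end up as a reactant; scale by 3 for the 3 CH4(g)): (-3)·(-74.8) = +224.4 kJ/mol
eq. 2 × 2 (scale by 2 for the 2 CH3NH2(g)): (2)·(-23.0) = -46.0 kJ/mol
Since enthalpy is a state function, ΔHrxn = (+224.4) + (-46.0) = 178.4 kJ/mol

ΔHrxn = 178.4 kJ/mol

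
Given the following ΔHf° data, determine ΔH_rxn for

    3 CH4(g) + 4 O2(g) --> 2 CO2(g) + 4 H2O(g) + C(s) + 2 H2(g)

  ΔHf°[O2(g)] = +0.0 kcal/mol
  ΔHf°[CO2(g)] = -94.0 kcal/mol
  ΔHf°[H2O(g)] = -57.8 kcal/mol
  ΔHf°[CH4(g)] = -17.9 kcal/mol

Products: 2·(-94.0) + 4·(-57.8) + 1·(+0.0) + 2·(+0.0) = -419.2
Reactants: 3·(-17.9) + 4·(+0.0) = -53.7
ΔH_rxn = (-419.2) − (-53.7) = -365.5 kcal/mol

ΔH_rxn = -365.5 kcal/mol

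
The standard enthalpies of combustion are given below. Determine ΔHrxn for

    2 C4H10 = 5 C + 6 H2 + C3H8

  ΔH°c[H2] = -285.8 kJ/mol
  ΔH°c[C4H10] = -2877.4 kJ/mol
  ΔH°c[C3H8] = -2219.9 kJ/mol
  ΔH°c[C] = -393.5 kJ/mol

With combustion enthalpies, reactants minus products:
= [2·(-2877.4)] − [5·(-393.5) + 6·(-285.8) + 1·(-2219.9)]
= 147.4 kJ/mol

ΔHrxn = 147.4 kJ/mol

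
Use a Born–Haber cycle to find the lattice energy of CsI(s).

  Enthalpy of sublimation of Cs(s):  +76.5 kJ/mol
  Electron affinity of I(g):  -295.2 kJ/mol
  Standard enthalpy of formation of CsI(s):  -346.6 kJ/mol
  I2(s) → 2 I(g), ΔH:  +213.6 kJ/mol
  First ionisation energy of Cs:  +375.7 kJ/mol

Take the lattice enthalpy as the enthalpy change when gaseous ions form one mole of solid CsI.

U = -610.4 kJ/mol

ΔHf° = 1·ΔHsub + 1·(ΣIE) + 1/2·D(I2) + 1·EA + U
-346.6 = 1·(+76.5) + 1·(+375.7) + 1/2·(+213.6) + 1·(-295.2) + U
U = -346.6 − (+263.8) = -610.4 kJ/mol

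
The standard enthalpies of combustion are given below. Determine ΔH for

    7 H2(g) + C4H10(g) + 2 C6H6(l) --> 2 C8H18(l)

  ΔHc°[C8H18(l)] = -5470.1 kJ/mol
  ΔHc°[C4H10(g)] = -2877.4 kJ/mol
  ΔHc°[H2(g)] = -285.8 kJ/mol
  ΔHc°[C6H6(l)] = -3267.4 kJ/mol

ΔH = -472.6 kJ/mol

With combustion enthalpies, reactants minus products:
= [7·(-285.8) + 1·(-2877.4) + 2·(-3267.4)] − [2·(-5470.1)]
= -472.6 kJ/mol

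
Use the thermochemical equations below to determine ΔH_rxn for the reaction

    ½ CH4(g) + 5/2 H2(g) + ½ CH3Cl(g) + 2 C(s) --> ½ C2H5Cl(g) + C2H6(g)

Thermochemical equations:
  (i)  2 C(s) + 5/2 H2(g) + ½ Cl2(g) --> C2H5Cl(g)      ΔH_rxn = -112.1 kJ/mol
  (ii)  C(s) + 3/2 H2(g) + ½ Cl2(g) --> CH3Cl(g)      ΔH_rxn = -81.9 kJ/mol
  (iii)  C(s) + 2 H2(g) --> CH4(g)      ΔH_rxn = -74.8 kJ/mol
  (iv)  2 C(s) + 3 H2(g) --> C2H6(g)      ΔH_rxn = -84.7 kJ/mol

ΔH_rxn = -62.4 kJ/mol

(i) × 1/2: (1/2)·(-112.1) = -56.05 kJ/mol
(ii) reversed and × 1/2: (-1/2)·(-81.9) = +40.95 kJ/mol
(iii) reversed and × 1/2: (-1/2)·(-74.8) = +37.4 kJ/mol
(iv) as written: -84.7 kJ/mol
By Hess's law, ΔH_rxn = (1/2)·(-112.1) + (-1/2)·(-81.9) + (-1/2)·(-74.8) + (1)·(-84.7) = -62.4 kJ/mol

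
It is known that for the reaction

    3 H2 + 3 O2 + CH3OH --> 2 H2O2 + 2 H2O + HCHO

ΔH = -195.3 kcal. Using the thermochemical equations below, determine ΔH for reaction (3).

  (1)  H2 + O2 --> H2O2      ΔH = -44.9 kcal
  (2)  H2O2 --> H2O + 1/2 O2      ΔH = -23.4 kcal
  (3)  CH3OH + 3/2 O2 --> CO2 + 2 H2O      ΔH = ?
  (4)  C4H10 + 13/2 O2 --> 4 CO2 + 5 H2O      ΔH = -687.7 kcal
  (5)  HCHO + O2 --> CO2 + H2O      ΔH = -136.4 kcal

ΔH = -173.6 kcal

(1) × 3: (3)·(-44.9) = -134.7 kcal
(2) as written: -23.4 kcal
(3) as written: contributes x
(4): not needed.
(5) reversed: +136.4 kcal
-195.3 = (-134.7) + (-23.4) + (+136.4) + x
x = (-195.3 − (-21.7)) / (1) = -173.6 kcal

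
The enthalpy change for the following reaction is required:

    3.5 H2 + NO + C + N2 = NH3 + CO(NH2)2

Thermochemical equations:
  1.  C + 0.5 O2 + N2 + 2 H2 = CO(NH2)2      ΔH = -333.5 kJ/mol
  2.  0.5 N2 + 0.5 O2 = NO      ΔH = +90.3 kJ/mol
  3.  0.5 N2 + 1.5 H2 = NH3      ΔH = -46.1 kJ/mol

eq. 1 as written: -333.5 kJ/mol
eq. 2 reversed: -90.3 kJ/mol
eq. 3 as written: -46.1 kJ/mol
Since enthalpy is a state function, ΔH = (-333.5) + (-90.3) + (-46.1) = -469.9 kJ/mol

ΔH = -469.9 kJ/mol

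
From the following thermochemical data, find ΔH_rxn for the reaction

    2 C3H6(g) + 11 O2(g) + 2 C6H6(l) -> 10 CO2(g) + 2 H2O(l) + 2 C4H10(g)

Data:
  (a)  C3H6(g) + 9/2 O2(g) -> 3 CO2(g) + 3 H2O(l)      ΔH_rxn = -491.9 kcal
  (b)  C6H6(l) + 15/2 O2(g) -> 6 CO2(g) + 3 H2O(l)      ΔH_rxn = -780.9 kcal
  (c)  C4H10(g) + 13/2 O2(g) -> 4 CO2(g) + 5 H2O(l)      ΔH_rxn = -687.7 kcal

(a) × 2: (2)·(-491.9) = -983.8 kcal
(b) × 2: (2)·(-780.9) = -1561.8 kcal
(c) reversed and × 2: (-2)·(-687.7) = +1375.4 kcal
Since enthalpy is a state function, ΔH_rxn = (-983.8) + (-1561.8) + (+1375.4) = -1170.2 kcal

ΔH_rxn = -1170.2 kcal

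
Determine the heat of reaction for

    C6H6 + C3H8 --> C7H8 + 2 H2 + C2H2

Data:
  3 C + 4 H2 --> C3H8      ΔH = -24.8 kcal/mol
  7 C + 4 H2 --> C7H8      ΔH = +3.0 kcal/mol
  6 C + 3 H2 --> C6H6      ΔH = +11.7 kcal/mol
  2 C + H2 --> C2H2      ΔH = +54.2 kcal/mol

equation 1 reversed (reverse to put C3H8 on the reactant side): +24.8 kcal/mol
equation 2 as written (C7H8 already on the product side): +3.0 kcal/mol
equation 3 reversed (reverse to put C6H6 on the reactant side): -11.7 kcal/mol
equation 4 as written (C2H2 already on the product side): +54.2 kcal/mol
ΔH = (+24.8) + (+3.0) + (-11.7) + (+54.2) = 70.3 kcal/mol

ΔH = 70.3 kcal/mol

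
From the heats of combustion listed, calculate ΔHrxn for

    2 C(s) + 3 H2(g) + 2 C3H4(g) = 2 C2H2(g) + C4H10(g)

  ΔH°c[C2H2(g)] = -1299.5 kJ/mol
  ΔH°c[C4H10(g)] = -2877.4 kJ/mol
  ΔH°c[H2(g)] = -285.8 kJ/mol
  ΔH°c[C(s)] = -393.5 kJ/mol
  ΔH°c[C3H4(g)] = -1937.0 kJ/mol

Using ΔH = Σ nΔHc°(reactants) − Σ nΔHc°(products):
= [2·(-393.5) + 3·(-285.8) + 2·(-1937.0)] − [2·(-1299.5) + 1·(-2877.4)]
= -42.0 kJ/mol

ΔHrxn = -42.0 kJ/mol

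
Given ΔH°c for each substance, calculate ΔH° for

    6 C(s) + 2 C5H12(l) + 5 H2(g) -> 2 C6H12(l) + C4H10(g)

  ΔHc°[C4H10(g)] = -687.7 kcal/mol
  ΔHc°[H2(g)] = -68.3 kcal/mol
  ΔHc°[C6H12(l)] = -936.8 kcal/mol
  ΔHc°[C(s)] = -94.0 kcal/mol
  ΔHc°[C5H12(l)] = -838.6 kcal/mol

ΔH° = -21.4 kcal/mol

Using ΔH = Σ nΔHc°(reactants) − Σ nΔHc°(products):
= [6·(-94.0) + 2·(-838.6) + 5·(-68.3)] − [2·(-936.8) + 1·(-687.7)]
= -21.4 kcal/mol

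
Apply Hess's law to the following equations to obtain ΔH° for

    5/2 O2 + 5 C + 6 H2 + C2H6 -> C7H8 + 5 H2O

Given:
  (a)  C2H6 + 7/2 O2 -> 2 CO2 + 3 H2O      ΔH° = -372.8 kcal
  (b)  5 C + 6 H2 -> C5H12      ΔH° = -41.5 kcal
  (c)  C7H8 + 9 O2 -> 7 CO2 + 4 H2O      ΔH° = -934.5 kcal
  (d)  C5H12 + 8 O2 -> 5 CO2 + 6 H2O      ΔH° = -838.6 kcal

ΔH° = -318.4 kcal

(a) as written (C2H6 already on the reactant side): -372.8 kcal
(b) as written (C already on the reactant side): -41.5 kcal
(c) reversed (reverse to put C7H8 on the product side): +934.5 kcal
(d) as written: -838.6 kcal
ΔH° = (-372.8) + (-41.5) + (+934.5) + (-838.6) = -318.4 kcal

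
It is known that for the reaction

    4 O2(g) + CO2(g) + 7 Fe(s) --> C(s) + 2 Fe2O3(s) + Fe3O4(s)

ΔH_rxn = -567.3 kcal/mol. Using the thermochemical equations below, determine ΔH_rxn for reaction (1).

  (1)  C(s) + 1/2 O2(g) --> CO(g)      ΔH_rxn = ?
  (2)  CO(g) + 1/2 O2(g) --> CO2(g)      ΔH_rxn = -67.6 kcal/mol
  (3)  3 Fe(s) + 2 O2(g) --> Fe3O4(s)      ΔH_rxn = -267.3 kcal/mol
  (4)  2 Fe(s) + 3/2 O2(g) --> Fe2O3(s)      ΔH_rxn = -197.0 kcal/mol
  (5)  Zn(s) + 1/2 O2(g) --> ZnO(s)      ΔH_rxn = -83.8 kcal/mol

ΔH_rxn = -26.4 kcal/mol

(1) reversed: contributes −x
(2) reversed: +67.6 kcal/mol
(3) as written: -267.3 kcal/mol
(4) × 2: (2)·(-197.0) = -394.0 kcal/mol
(5): not needed.
-567.3 = (+67.6) + (-267.3) + (-394.0) − x
x = (-567.3 − (-593.7)) / (-1) = -26.4 kcal/mol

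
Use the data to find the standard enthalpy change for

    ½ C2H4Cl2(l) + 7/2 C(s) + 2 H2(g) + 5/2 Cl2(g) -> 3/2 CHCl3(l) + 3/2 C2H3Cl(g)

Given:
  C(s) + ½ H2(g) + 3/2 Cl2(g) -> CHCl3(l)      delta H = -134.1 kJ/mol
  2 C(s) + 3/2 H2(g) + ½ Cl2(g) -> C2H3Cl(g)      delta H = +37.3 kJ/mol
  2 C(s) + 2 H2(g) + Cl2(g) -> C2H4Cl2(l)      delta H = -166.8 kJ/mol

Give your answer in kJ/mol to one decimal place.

equation 1 × 3/2: (3/2)·(-134.1) = -201.15 kJ/mol
equation 2 × 3/2: (3/2)·(+37.3) = +55.95 kJ/mol
equation 3 reversed and × 1/2: (-1/2)·(-166.8) = +83.4 kJ/mol
Combining the equations, delta H = (-201.15) + (+55.95) + (+83.4) = -61.8 kJ/mol

delta H = -61.8 kJ/mol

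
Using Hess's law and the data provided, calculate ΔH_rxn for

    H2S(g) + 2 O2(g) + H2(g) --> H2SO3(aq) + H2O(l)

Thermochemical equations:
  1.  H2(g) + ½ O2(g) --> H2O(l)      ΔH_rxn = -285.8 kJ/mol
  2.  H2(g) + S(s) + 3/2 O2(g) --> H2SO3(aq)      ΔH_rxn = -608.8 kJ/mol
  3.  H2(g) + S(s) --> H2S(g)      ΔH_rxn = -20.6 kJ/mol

eq. 1 as written: -285.8 kJ/mol
eq. 2 as written: -608.8 kJ/mol
eq. 3 reversed: +20.6 kJ/mol
Summing the manipulated equations, ΔH_rxn = (1)·(-285.8) + (1)·(-608.8) + (-1)·(-20.6) = -874.0 kJ/mol

ΔH_rxn = -874.0 kJ/mol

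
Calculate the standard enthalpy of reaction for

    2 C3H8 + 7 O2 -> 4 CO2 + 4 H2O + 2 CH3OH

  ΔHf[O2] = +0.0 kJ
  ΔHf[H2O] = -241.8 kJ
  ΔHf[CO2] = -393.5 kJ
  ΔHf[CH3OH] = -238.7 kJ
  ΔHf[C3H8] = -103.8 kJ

ΔH_rxn = -2811.0 kJ

Products: 4·(-393.5) + 4·(-241.8) + 2·(-238.7) = -3018.6
Reactants: 2·(-103.8) + 7·(+0.0) = -207.6
ΔH_rxn = (-3018.6) − (-207.6) = -2811.0 kJ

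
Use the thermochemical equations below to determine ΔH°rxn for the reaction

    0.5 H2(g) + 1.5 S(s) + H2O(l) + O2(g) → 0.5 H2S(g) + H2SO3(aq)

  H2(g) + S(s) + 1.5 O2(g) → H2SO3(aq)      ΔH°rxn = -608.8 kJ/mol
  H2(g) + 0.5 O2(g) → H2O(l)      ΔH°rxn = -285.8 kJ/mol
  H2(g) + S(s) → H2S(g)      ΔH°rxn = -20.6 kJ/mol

equation 1 as written (H2SO3(aq) already on the product side): -608.8 kJ/mol
equation 2 reversed (H2O(l) must end up as a reactant): +285.8 kJ/mol
equation 3 × 1/2 (×1/2 to match 1/2 H2S(g) in the target): (1/2)·(-20.6) = -10.3 kJ/mol
ΔH°rxn = (1)·(-608.8) + (-1)·(-285.8) + (1/2)·(-20.6) = -333.3 kJ/mol

ΔH°rxn = -333.3 kJ/mol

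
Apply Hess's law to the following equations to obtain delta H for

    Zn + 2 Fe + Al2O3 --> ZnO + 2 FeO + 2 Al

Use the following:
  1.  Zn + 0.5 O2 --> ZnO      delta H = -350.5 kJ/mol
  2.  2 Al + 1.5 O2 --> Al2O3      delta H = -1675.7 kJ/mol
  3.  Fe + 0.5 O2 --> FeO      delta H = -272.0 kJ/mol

eq. 1 as written: -350.5 kJ/mol
eq. 2 reversed: +1675.7 kJ/mol
eq. 3 × 2: (2)·(-272.0) = -544.0 kJ/mol
By Hess's law, delta H = (1)·(-350.5) + (-1)·(-1675.7) + (2)·(-272.0) = 781.2 kJ/mol

delta H = 781.2 kJ/mol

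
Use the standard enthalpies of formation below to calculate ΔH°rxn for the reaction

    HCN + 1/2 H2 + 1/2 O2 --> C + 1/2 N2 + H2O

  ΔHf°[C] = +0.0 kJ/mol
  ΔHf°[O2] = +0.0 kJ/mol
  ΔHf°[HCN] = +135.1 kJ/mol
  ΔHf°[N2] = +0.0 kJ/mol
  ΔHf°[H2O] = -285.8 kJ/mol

ΔH°rxn = -420.9 kJ/mol

Products: 1·(+0.0) + 1/2·(+0.0) + 1·(-285.8) = -285.8
Reactants: 1·(+135.1) + 1/2·(+0.0) + 1/2·(+0.0) = +135.1
ΔH°rxn = (-285.8) − (+135.1) = -420.9 kJ/mol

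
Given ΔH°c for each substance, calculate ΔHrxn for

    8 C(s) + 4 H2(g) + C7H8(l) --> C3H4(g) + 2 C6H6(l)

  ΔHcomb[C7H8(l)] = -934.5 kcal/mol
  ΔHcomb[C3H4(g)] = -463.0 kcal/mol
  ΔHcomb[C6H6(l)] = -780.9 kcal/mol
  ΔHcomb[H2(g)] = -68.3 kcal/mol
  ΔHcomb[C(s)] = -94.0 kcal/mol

Using ΔH = Σ nΔHc°(reactants) − Σ nΔHc°(products):
= [8·(-94.0) + 4·(-68.3) + 1·(-934.5)] − [1·(-463.0) + 2·(-780.9)]
= 65.1 kcal/mol

ΔHrxn = 65.1 kcal/mol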